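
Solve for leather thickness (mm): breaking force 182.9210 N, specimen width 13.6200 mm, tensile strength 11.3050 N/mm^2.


Formula: t = F / (TS * w)
Substituting: t = 182.9210 / (11.3050 * 13.6200)
Result: 1.1880 mm


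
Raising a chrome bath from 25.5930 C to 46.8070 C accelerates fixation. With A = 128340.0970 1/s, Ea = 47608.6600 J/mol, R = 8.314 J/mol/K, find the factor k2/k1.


T1 = 25.5930 + 273.15 = 298.7430 K; T2 = 46.8070 + 273.15 = 319.9570 K
k1 = A * exp(-Ea/(R*T1)) = 128340.0970 * exp(-47608.6600/(8.314*298.7430)) = 6.0783e-04 1/s
k2 = A * exp(-Ea/(R*T2)) = 128340.0970 * exp(-47608.6600/(8.314*319.9570)) = 0.00216631 1/s
k2/k1 = 0.00216631 / 6.0783e-04 = 3.5640


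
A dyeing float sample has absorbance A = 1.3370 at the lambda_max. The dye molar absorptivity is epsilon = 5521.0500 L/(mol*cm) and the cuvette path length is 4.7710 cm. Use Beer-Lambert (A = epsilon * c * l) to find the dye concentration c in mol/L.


Formula: c = A / (epsilon * l)
Substituting: c = 1.3370 / (5521.0500 * 4.7710)
Result: 5.0758e-05 mol/L


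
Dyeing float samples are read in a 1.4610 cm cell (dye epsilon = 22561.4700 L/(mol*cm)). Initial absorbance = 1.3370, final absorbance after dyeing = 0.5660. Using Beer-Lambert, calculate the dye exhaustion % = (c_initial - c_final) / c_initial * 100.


c_initial = A_i / (epsilon * l) = 1.3370 / (22561.4700 * 1.4610) = 4.0561e-05 mol/L
c_final = A_f / (epsilon * l) = 0.5660 / (22561.4700 * 1.4610) = 1.7171e-05 mol/L
Exhaustion = (c_initial - c_final) / c_initial * 100 = (4.0561e-05 - 1.7171e-05) / 4.0561e-05 * 100 = 57.6664 %


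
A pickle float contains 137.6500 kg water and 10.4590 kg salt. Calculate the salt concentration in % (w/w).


Formula: Conc = salt / (water + salt) * 100
Substituting: Conc = 10.4590 / (137.6500 + 10.4590) * 100
Result: 7.0617 %


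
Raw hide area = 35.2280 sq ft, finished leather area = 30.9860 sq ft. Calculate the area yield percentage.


Formula: Yield = finished / raw * 100
Substituting: Yield = 30.9860 / 35.2280 * 100
Result: 87.9584 %


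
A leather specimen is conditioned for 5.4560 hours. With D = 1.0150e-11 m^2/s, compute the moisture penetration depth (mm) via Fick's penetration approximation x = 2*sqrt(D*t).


t = 5.4560 hr * 3600 = 19641.6000 s
D * t = 1.0150e-11 * 19641.6000 = 1.9936e-07
x = 2 * sqrt(D*t) = 2 * sqrt(1.9936e-07) = 8.9300e-04 m = 0.8930 mm


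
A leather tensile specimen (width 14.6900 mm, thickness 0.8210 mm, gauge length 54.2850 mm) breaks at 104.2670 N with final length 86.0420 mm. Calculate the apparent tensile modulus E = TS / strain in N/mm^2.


TS = F / (w * t) = 104.2670 / (14.6900 * 0.8210) = 8.6453 N/mm^2
strain = (Lf - L0) / L0 = (86.0420 - 54.2850) / 54.2850 = 0.5850
E = TS / strain = 8.6453 / 0.5850 = 14.7782 N/mm^2


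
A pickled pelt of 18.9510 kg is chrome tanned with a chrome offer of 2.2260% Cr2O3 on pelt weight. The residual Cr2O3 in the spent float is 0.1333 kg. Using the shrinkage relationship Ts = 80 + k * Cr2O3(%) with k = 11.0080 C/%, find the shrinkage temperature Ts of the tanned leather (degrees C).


Offered = pelt * offer_pct / 100 = 18.9510 * 2.2260 / 100 = 0.4218 kg
Uptake = offered - residual = 0.4218 - 0.1333 = 0.2885 kg
Cr2O3% on pelt = uptake / pelt * 100 = 0.2885 / 18.9510 * 100 = 1.5226 %
Ts = 80 + k * Cr2O3% = 80 + 11.0080 * 1.5226 = 96.7609 C


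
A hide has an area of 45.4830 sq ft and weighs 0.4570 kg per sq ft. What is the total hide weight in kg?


Formula: Weight = area * weight_per_sqft
Substituting: Weight = 45.4830 * 0.4570
Result: 20.7857 kg


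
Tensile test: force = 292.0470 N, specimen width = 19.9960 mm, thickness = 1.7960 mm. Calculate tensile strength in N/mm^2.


Formula: TS = force / (width * thickness)
Substituting: TS = 292.0470 / (19.9960 * 1.7960)
Result: 8.1321 N/mm^2


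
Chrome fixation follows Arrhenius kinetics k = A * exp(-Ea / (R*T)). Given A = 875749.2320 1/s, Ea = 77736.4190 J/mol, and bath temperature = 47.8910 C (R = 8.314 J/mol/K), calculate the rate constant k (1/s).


T_K = T_C + 273.15 = 47.8910 + 273.15 = 321.0410 K
exponent = -Ea / (R * T_K) = -77736.4190 / (8.314 * 321.0410) = -29.1242
k = A * exp(exponent) = 875749.2320 * exp(-29.1242) = 1.9674e-07 1/s


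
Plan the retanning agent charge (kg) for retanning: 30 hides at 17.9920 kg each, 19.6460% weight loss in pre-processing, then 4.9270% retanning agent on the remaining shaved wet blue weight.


Total_raw = N * avg_wt = 30 * 17.9920 = 539.7600 kg
Substrate = Total_raw * (1 - loss/100) = 539.7600 * (1 - 19.6460/100) = 433.7188 kg
Retan = Substrate * pct / 100 = 433.7188 * 4.9270 / 100 = 21.3693 kg


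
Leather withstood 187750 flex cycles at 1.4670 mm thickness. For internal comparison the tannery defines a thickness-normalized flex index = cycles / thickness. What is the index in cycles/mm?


Formula: Index = cycles / thickness
Substituting: Index = 187750 / 1.4670
Result: 127982.2768 cycles/mm


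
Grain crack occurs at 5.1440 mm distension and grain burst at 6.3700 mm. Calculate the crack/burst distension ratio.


Formula: Ratio = crack / burst
Substituting: Ratio = 5.1440 / 6.3700
Result: 0.8075


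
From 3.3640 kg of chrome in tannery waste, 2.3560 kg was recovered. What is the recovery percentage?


Formula: Recovery = recovered / input * 100
Substituting: Recovery = 2.3560 / 3.3640 * 100
Result: 70.0357 %


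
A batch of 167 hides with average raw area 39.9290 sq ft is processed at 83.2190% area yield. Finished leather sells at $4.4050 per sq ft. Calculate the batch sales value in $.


Raw_total = N * avg_area = 167 * 39.9290 = 6668.1430 sq ft
Finished = Raw_total * yield / 100 = 6668.1430 * 83.2190 / 100 = 5549.1619 sq ft
Value = Finished * price = 5549.1619 * 4.4050 = 24444.0583 $


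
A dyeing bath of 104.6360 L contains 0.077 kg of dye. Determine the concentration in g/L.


Formula: Conc = dye_mass(kg) / volume(L) * 1000
Substituting: Conc = 0.077 / 104.6360 * 1000
Result: 0.7359 g/L


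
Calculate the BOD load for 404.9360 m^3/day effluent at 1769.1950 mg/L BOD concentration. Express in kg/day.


Formula: BOD_load = volume * conc / 1000
Substituting: BOD_load = 404.9360 * 1769.1950 / 1000
Result: 716.4107 kg/day


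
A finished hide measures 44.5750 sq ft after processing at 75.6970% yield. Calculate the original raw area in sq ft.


Formula: raw = finished * 100 / yield
Substituting: raw = 44.5750 * 100 / 75.6970
Result: 58.8861 sq ft


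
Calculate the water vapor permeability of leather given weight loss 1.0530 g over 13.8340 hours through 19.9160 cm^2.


Formula: WVP = loss / (area * time)
Substituting: WVP = 1.0530 / (19.9160 * 13.8340)
Result: 0.00382189 g/(cm^2*hr)


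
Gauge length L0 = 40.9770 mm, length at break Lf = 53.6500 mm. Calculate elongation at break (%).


Formula: Elongation = (Lf - L0) / L0 * 100
Substituting: Elongation = (53.6500 - 40.9770) / 40.9770 * 100
Result: 30.9271 %


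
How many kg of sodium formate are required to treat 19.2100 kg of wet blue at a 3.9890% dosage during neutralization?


Formula: Neutralizer = substrate * pct / 100
Substituting: Neutralizer = 19.2100 * 3.9890 / 100
Result: 0.7663 kg


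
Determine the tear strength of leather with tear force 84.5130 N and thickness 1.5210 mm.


Formula: Tear strength = force / thickness
Substituting: Tear strength = 84.5130 / 1.5210
Result: 55.5641 N/mm


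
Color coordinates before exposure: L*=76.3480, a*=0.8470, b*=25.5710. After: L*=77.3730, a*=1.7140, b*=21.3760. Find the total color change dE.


dL = 1.0250, da = 0.8670, db = -4.1950
dE = sqrt(1.0250^2 + 0.8670^2 + (-4.1950)^2) = 4.4046


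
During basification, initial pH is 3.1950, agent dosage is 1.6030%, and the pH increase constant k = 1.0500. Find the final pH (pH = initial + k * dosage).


Formula: pH_final = pH_initial + k * base_pct
Substituting: pH_final = 3.1950 + 1.0500 * 1.6030
Result: 4.8781


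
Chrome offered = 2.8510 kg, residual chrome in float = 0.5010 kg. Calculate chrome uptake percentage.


Formula: Uptake = (offered - residual) / offered * 100
Substituting: Uptake = (2.8510 - 0.5010) / 2.8510 * 100
Result: 82.4272 %


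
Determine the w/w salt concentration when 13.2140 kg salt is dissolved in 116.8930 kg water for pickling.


Formula: Conc = salt / (water + salt) * 100
Substituting: Conc = 13.2140 / (116.8930 + 13.2140) * 100
Result: 10.1563 %


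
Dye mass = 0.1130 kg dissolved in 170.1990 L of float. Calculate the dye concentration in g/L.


Formula: Conc = dye_mass(kg) / volume(L) * 1000
Substituting: Conc = 0.1130 / 170.1990 * 1000
Result: 0.6639 g/L


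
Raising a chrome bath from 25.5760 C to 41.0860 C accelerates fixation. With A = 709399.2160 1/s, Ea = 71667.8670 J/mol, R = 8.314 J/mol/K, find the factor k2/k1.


T1 = 25.5760 + 273.15 = 298.7260 K; T2 = 41.0860 + 273.15 = 314.2360 K
k1 = A * exp(-Ea/(R*T1)) = 709399.2160 * exp(-71667.8670/(8.314*298.7260)) = 2.0832e-07 1/s
k2 = A * exp(-Ea/(R*T2)) = 709399.2160 * exp(-71667.8670/(8.314*314.2360)) = 8.6556e-07 1/s
k2/k1 = 8.6556e-07 / 2.0832e-07 = 4.1549


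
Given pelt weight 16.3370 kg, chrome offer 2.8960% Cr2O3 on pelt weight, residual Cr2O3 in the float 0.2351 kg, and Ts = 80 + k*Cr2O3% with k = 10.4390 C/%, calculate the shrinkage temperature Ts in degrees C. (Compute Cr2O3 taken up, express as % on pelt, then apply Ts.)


Offered = pelt * offer_pct / 100 = 16.3370 * 2.8960 / 100 = 0.4731 kg
Uptake = offered - residual = 0.4731 - 0.2351 = 0.2380 kg
Cr2O3% on pelt = uptake / pelt * 100 = 0.2380 / 16.3370 * 100 = 1.4569 %
Ts = 80 + k * Cr2O3% = 80 + 10.4390 * 1.4569 = 95.2089 C


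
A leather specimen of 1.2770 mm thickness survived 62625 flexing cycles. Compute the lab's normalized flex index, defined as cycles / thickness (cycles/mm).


Formula: Index = cycles / thickness
Substituting: Index = 62625 / 1.2770
Result: 49040.7204 cycles/mm


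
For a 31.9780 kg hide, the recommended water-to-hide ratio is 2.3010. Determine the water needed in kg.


Formula: Water = hide_weight * ratio
Substituting: Water = 31.9780 * 2.3010
Result: 73.5814 kg


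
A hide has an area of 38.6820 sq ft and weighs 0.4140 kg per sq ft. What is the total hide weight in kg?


Formula: Weight = area * weight_per_sqft
Substituting: Weight = 38.6820 * 0.4140
Result: 16.0143 kg


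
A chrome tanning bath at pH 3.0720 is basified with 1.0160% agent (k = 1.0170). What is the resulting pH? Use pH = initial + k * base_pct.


Formula: pH_final = pH_initial + k * base_pct
Substituting: pH_final = 3.0720 + 1.0170 * 1.0160
Result: 4.1053


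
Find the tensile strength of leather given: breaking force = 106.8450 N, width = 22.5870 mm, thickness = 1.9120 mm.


Formula: TS = force / (width * thickness)
Substituting: TS = 106.8450 / (22.5870 * 1.9120)
Result: 2.4740 N/mm^2


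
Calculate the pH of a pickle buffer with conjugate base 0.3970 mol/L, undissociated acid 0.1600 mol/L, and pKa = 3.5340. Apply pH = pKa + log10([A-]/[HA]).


ratio = [A-] / [HA] = 0.3970 / 0.1600 = 2.4813
log10(ratio) = 0.3947
pH = pKa + log10(ratio) = 3.5340 + 0.3947 = 3.9287


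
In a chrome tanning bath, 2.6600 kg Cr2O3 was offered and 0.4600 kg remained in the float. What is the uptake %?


Formula: Uptake = (offered - residual) / offered * 100
Substituting: Uptake = (2.6600 - 0.4600) / 2.6600 * 100
Result: 82.7068 %


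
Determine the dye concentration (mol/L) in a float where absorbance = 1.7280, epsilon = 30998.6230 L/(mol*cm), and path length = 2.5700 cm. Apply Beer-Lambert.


Formula: c = A / (epsilon * l)
Substituting: c = 1.7280 / (30998.6230 * 2.5700)
Result: 2.1690e-05 mol/L


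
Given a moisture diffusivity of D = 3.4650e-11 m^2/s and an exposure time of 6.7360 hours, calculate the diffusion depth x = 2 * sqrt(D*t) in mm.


t = 6.7360 hr * 3600 = 24249.6000 s
D * t = 3.4650e-11 * 24249.6000 = 8.4025e-07
x = 2 * sqrt(D*t) = 2 * sqrt(8.4025e-07) = 0.0018333 m = 1.8333 mm


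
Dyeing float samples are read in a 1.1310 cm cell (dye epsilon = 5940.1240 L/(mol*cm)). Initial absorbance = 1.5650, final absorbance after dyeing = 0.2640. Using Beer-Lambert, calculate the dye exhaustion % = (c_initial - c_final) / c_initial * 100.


c_initial = A_i / (epsilon * l) = 1.5650 / (5940.1240 * 1.1310) = 2.3295e-04 mol/L
c_final = A_f / (epsilon * l) = 0.2640 / (5940.1240 * 1.1310) = 3.9296e-05 mol/L
Exhaustion = (c_initial - c_final) / c_initial * 100 = (2.3295e-04 - 3.9296e-05) / 2.3295e-04 * 100 = 83.1310 %


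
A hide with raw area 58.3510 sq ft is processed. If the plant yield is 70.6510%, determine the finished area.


Formula: finished = raw * yield / 100
Substituting: finished = 58.3510 * 70.6510 / 100
Result: 41.2256 sq ft


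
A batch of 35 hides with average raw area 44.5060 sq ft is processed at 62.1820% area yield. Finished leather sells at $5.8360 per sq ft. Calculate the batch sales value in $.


Raw_total = N * avg_area = 35 * 44.5060 = 1557.7100 sq ft
Finished = Raw_total * yield / 100 = 1557.7100 * 62.1820 / 100 = 968.6152 sq ft
Value = Finished * price = 968.6152 * 5.8360 = 5652.8385 $


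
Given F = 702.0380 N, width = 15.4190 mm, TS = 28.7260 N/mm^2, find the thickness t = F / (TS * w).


Formula: t = F / (TS * w)
Substituting: t = 702.0380 / (28.7260 * 15.4190)
Result: 1.5850 mm


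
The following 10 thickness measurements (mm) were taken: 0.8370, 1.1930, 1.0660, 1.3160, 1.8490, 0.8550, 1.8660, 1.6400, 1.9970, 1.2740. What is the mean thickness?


Formula: Average = sum / n
Substituting: Average = 13.8930 / 10
Result: 1.3893 mm


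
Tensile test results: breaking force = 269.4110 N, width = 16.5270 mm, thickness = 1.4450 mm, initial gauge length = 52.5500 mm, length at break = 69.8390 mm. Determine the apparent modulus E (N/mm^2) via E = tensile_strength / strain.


TS = F / (w * t) = 269.4110 / (16.5270 * 1.4450) = 11.2812 N/mm^2
strain = (Lf - L0) / L0 = (69.8390 - 52.5500) / 52.5500 = 0.3290
E = TS / strain = 11.2812 / 0.3290 = 34.2891 N/mm^2


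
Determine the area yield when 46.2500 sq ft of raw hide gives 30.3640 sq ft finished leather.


Formula: Yield = finished / raw * 100
Substituting: Yield = 30.3640 / 46.2500 * 100
Result: 65.6519 %


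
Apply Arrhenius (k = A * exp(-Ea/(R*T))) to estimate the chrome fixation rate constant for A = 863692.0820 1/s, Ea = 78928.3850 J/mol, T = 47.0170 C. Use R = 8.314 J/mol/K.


T_K = T_C + 273.15 = 47.0170 + 273.15 = 320.1670 K
exponent = -Ea / (R * T_K) = -78928.3850 / (8.314 * 320.1670) = -29.6515
k = A * exp(exponent) = 863692.0820 * exp(-29.6515) = 1.1452e-07 1/s


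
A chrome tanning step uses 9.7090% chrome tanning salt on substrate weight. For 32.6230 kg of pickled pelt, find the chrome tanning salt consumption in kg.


Formula: Chrome = substrate * pct / 100
Substituting: Chrome = 32.6230 * 9.7090 / 100
Result: 3.1674 kg


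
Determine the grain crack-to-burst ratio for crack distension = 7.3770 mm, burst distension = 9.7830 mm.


Formula: Ratio = crack / burst
Substituting: Ratio = 7.3770 / 9.7830
Result: 0.7541


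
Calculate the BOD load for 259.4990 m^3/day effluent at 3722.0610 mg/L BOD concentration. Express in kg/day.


Formula: BOD_load = volume * conc / 1000
Substituting: BOD_load = 259.4990 * 3722.0610 / 1000
Result: 965.8711 kg/day


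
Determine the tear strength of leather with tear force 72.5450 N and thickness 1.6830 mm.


Formula: Tear strength = force / thickness
Substituting: Tear strength = 72.5450 / 1.6830
Result: 43.1046 N/mm


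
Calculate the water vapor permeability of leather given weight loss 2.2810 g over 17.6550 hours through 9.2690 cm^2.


Formula: WVP = loss / (area * time)
Substituting: WVP = 2.2810 / (9.2690 * 17.6550)
Result: 0.0139388 g/(cm^2*hr)


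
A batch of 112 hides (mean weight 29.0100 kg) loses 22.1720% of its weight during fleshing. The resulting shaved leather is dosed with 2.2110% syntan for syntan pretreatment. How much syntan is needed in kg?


Total_raw = N * avg_wt = 112 * 29.0100 = 3249.1200 kg
Substrate = Total_raw * (1 - loss/100) = 3249.1200 * (1 - 22.1720/100) = 2528.7251 kg
Syntan = Substrate * pct / 100 = 2528.7251 * 2.2110 / 100 = 55.9101 kg


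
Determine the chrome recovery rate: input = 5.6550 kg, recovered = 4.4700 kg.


Formula: Recovery = recovered / input * 100
Substituting: Recovery = 4.4700 / 5.6550 * 100
Result: 79.0451 %


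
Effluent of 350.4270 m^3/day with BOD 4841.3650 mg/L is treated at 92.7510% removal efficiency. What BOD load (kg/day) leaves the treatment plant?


Load_in = volume * conc / 1000 = 350.4270 * 4841.3650 / 1000 = 1696.5450 kg/day
Removed = Load_in * eff / 100 = 1696.5450 * 92.7510 / 100 = 1573.5625 kg/day
Load_out = Load_in - Removed = 1696.5450 - 1573.5625 = 122.9825 kg/day


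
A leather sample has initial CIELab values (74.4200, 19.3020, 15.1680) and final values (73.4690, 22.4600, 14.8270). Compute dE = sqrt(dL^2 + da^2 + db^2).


dL = -0.9510, da = 3.1580, db = -0.3410
dE = sqrt((-0.9510)^2 + 3.1580^2 + (-0.3410)^2) = 3.3157


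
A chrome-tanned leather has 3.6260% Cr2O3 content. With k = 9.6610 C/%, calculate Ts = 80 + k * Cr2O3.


Formula: Ts = 80 + k * Cr2O3
Substituting: Ts = 80 + 9.6610 * 3.6260
Result: 115.0308 C


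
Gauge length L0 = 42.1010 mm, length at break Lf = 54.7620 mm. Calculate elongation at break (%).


Formula: Elongation = (Lf - L0) / L0 * 100
Substituting: Elongation = (54.7620 - 42.1010) / 42.1010 * 100
Result: 30.0729 %


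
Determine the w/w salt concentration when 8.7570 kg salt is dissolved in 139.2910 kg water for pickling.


Formula: Conc = salt / (water + salt) * 100
Substituting: Conc = 8.7570 / (139.2910 + 8.7570) * 100
Result: 5.9150 %


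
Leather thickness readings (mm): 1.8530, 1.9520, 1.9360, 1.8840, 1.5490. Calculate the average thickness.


Formula: Average = sum / n
Substituting: Average = 9.1740 / 5
Result: 1.8348 mm


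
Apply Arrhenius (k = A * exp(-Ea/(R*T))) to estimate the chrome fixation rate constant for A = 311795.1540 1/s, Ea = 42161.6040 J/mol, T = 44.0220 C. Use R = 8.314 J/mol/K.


T_K = T_C + 273.15 = 44.0220 + 273.15 = 317.1720 K
exponent = -Ea / (R * T_K) = -42161.6040 / (8.314 * 317.1720) = -15.9887
k = A * exp(exponent) = 311795.1540 * exp(-15.9887) = 0.0354878 1/s


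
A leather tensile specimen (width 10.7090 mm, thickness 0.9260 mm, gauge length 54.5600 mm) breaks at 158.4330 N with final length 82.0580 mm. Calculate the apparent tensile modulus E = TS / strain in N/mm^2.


TS = F / (w * t) = 158.4330 / (10.7090 * 0.9260) = 15.9767 N/mm^2
strain = (Lf - L0) / L0 = (82.0580 - 54.5600) / 54.5600 = 0.5040
E = TS / strain = 15.9767 / 0.5040 = 31.7000 N/mm^2


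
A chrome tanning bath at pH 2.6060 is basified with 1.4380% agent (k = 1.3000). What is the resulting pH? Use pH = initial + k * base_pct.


Formula: pH_final = pH_initial + k * base_pct
Substituting: pH_final = 2.6060 + 1.3000 * 1.4380
Result: 4.4754


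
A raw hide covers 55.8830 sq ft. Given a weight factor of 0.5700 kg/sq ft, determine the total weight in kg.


Formula: Weight = area * weight_per_sqft
Substituting: Weight = 55.8830 * 0.5700
Result: 31.8533 kg


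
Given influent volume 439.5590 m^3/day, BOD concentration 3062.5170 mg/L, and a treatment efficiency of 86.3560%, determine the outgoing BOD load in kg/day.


Load_in = volume * conc / 1000 = 439.5590 * 3062.5170 / 1000 = 1346.1569 kg/day
Removed = Load_in * eff / 100 = 1346.1569 * 86.3560 / 100 = 1162.4873 kg/day
Load_out = Load_in - Removed = 1346.1569 - 1162.4873 = 183.6696 kg/day


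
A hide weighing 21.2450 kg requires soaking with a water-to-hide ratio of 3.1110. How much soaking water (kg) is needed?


Formula: Water = hide_weight * ratio
Substituting: Water = 21.2450 * 3.1110
Result: 66.0932 kg


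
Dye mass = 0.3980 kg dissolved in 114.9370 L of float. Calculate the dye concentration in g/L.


Formula: Conc = dye_mass(kg) / volume(L) * 1000
Substituting: Conc = 0.3980 / 114.9370 * 1000
Result: 3.4628 g/L


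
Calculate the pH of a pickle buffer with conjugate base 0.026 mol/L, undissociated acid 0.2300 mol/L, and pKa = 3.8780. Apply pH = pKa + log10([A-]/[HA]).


ratio = [A-] / [HA] = 0.026 / 0.2300 = 0.1130
log10(ratio) = -0.9468
pH = pKa + log10(ratio) = 3.8780 - 0.9468 = 2.9312


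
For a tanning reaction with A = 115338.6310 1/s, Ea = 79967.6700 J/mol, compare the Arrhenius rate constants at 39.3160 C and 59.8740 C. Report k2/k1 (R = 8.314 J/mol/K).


T1 = 39.3160 + 273.15 = 312.4660 K; T2 = 59.8740 + 273.15 = 333.0240 K
k1 = A * exp(-Ea/(R*T1)) = 115338.6310 * exp(-79967.6700/(8.314*312.4660)) = 4.9360e-09 1/s
k2 = A * exp(-Ea/(R*T2)) = 115338.6310 * exp(-79967.6700/(8.314*333.0240)) = 3.3009e-08 1/s
k2/k1 = 3.3009e-08 / 4.9360e-09 = 6.6875


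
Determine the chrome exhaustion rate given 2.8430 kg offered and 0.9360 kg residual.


Formula: Uptake = (offered - residual) / offered * 100
Substituting: Uptake = (2.8430 - 0.9360) / 2.8430 * 100
Result: 67.0770 %


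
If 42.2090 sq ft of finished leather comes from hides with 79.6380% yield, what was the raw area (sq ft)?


Formula: raw = finished * 100 / yield
Substituting: raw = 42.2090 * 100 / 79.6380
Result: 53.0011 sq ft


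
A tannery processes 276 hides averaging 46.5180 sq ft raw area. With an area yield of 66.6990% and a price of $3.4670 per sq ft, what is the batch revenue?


Raw_total = N * avg_area = 276 * 46.5180 = 12838.9680 sq ft
Finished = Raw_total * yield / 100 = 12838.9680 * 66.6990 / 100 = 8563.4633 sq ft
Value = Finished * price = 8563.4633 * 3.4670 = 29689.5271 $


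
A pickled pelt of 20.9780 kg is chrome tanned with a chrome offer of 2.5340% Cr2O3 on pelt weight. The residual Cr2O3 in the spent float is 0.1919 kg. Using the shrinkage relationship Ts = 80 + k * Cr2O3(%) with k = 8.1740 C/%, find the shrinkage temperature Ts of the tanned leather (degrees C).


Offered = pelt * offer_pct / 100 = 20.9780 * 2.5340 / 100 = 0.5316 kg
Uptake = offered - residual = 0.5316 - 0.1919 = 0.3397 kg
Cr2O3% on pelt = uptake / pelt * 100 = 0.3397 / 20.9780 * 100 = 1.6192 %
Ts = 80 + k * Cr2O3% = 80 + 8.1740 * 1.6192 = 93.2356 C


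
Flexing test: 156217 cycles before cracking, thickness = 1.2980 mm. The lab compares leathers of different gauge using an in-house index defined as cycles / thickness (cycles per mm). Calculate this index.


Formula: Index = cycles / thickness
Substituting: Index = 156217 / 1.2980
Result: 120352.0801 cycles/mm


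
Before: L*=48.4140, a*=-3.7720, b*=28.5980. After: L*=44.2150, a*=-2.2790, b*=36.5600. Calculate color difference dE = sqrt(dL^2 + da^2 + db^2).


dL = -4.1990, da = 1.4930, db = 7.9620
dE = sqrt((-4.1990)^2 + 1.4930^2 + 7.9620^2) = 9.1244


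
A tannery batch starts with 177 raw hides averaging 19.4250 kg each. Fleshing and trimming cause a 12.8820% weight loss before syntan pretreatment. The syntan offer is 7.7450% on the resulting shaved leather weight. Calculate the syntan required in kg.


Total_raw = N * avg_wt = 177 * 19.4250 = 3438.2250 kg
Substrate = Total_raw * (1 - loss/100) = 3438.2250 * (1 - 12.8820/100) = 2995.3129 kg
Syntan = Substrate * pct / 100 = 2995.3129 * 7.7450 / 100 = 231.9870 kg


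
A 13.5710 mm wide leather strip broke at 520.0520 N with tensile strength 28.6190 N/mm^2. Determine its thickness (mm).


Formula: t = F / (TS * w)
Substituting: t = 520.0520 / (28.6190 * 13.5710)
Result: 1.3390 mm


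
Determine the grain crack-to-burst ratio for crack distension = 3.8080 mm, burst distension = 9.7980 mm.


Formula: Ratio = crack / burst
Substituting: Ratio = 3.8080 / 9.7980
Result: 0.3887


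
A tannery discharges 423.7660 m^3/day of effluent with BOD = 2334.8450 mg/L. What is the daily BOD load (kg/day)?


Formula: BOD_load = volume * conc / 1000
Substituting: BOD_load = 423.7660 * 2334.8450 / 1000
Result: 989.4279 kg/day


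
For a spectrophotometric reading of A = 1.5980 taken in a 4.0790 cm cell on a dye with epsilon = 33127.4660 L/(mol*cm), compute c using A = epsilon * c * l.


Formula: c = A / (epsilon * l)
Substituting: c = 1.5980 / (33127.4660 * 4.0790)
Result: 1.1826e-05 mol/L


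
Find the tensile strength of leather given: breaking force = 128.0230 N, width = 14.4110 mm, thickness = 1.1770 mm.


Formula: TS = force / (width * thickness)
Substituting: TS = 128.0230 / (14.4110 * 1.1770)
Result: 7.5477 N/mm^2


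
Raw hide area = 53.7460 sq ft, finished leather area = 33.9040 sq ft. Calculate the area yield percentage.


Formula: Yield = finished / raw * 100
Substituting: Yield = 33.9040 / 53.7460 * 100
Result: 63.0819 %


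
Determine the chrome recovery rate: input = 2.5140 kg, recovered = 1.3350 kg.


Formula: Recovery = recovered / input * 100
Substituting: Recovery = 1.3350 / 2.5140 * 100
Result: 53.1026 %


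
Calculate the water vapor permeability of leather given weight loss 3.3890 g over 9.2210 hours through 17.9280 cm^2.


Formula: WVP = loss / (area * time)
Substituting: WVP = 3.3890 / (17.9280 * 9.2210)
Result: 0.0205004 g/(cm^2*hr)


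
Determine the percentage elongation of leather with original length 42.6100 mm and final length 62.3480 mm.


Formula: Elongation = (Lf - L0) / L0 * 100
Substituting: Elongation = (62.3480 - 42.6100) / 42.6100 * 100
Result: 46.3225 %


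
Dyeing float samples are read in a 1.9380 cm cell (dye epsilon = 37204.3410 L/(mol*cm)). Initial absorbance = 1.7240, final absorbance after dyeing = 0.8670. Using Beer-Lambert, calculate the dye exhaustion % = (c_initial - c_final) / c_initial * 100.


c_initial = A_i / (epsilon * l) = 1.7240 / (37204.3410 * 1.9380) = 2.3911e-05 mol/L
c_final = A_f / (epsilon * l) = 0.8670 / (37204.3410 * 1.9380) = 1.2025e-05 mol/L
Exhaustion = (c_initial - c_final) / c_initial * 100 = (2.3911e-05 - 1.2025e-05) / 2.3911e-05 * 100 = 49.7100 %


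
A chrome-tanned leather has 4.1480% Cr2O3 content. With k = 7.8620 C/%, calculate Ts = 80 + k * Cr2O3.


Formula: Ts = 80 + k * Cr2O3
Substituting: Ts = 80 + 7.8620 * 4.1480
Result: 112.6116 C


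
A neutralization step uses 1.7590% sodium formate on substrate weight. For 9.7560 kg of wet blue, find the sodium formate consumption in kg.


Formula: Neutralizer = substrate * pct / 100
Substituting: Neutralizer = 9.7560 * 1.7590 / 100
Result: 0.1716 kg


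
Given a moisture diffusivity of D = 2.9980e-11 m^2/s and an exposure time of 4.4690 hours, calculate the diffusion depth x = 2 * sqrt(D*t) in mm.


t = 4.4690 hr * 3600 = 16088.4000 s
D * t = 2.9980e-11 * 16088.4000 = 4.8233e-07
x = 2 * sqrt(D*t) = 2 * sqrt(4.8233e-07) = 0.001389 m = 1.3890 mm


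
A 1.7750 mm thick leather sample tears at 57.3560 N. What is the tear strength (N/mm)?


Formula: Tear strength = force / thickness
Substituting: Tear strength = 57.3560 / 1.7750
Result: 32.3132 N/mm


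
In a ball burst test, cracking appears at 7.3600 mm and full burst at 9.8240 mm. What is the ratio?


Formula: Ratio = crack / burst
Substituting: Ratio = 7.3600 / 9.8240
Result: 0.7492


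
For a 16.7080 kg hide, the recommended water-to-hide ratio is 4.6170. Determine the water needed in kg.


Formula: Water = hide_weight * ratio
Substituting: Water = 16.7080 * 4.6170
Result: 77.1408 kg


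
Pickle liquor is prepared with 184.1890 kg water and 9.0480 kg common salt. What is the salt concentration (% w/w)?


Formula: Conc = salt / (water + salt) * 100
Substituting: Conc = 9.0480 / (184.1890 + 9.0480) * 100
Result: 4.6823 %


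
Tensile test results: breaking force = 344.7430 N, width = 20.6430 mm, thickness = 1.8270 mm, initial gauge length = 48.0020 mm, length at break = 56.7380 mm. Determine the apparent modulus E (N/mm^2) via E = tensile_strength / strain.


TS = F / (w * t) = 344.7430 / (20.6430 * 1.8270) = 9.1408 N/mm^2
strain = (Lf - L0) / L0 = (56.7380 - 48.0020) / 48.0020 = 0.1820
E = TS / strain = 9.1408 / 0.1820 = 50.2263 N/mm^2


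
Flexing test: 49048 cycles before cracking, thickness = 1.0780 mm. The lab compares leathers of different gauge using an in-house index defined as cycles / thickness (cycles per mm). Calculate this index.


Formula: Index = cycles / thickness
Substituting: Index = 49048 / 1.0780
Result: 45499.0724 cycles/mm


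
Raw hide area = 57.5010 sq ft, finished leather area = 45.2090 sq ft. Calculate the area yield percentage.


Formula: Yield = finished / raw * 100
Substituting: Yield = 45.2090 / 57.5010 * 100
Result: 78.6230 %


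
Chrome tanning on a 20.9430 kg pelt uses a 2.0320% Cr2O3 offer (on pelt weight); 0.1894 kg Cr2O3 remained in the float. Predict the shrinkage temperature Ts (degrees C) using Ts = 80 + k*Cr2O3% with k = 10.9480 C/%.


Offered = pelt * offer_pct / 100 = 20.9430 * 2.0320 / 100 = 0.4256 kg
Uptake = offered - residual = 0.4256 - 0.1894 = 0.2362 kg
Cr2O3% on pelt = uptake / pelt * 100 = 0.2362 / 20.9430 * 100 = 1.1276 %
Ts = 80 + k * Cr2O3% = 80 + 10.9480 * 1.1276 = 92.3454 C


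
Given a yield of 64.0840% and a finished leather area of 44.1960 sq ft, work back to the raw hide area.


Formula: raw = finished * 100 / yield
Substituting: raw = 44.1960 * 100 / 64.0840
Result: 68.9657 sq ft


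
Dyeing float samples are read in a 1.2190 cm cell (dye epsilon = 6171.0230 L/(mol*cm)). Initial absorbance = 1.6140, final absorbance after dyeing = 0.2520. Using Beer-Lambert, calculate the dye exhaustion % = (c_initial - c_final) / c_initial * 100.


c_initial = A_i / (epsilon * l) = 1.6140 / (6171.0230 * 1.2190) = 2.1456e-04 mol/L
c_final = A_f / (epsilon * l) = 0.2520 / (6171.0230 * 1.2190) = 3.3500e-05 mol/L
Exhaustion = (c_initial - c_final) / c_initial * 100 = (2.1456e-04 - 3.3500e-05) / 2.1456e-04 * 100 = 84.3866 %


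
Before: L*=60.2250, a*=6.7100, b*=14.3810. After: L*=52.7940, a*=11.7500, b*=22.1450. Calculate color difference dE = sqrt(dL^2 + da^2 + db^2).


dL = -7.4310, da = 5.0400, db = 7.7640
dE = sqrt((-7.4310)^2 + 5.0400^2 + 7.7640^2) = 11.8702


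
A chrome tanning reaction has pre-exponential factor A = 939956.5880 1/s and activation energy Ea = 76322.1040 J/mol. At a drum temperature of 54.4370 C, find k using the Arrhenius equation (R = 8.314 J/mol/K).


T_K = T_C + 273.15 = 54.4370 + 273.15 = 327.5870 K
exponent = -Ea / (R * T_K) = -76322.1040 / (8.314 * 327.5870) = -28.0229
k = A * exp(exponent) = 939956.5880 * exp(-28.0229) = 6.3519e-07 1/s


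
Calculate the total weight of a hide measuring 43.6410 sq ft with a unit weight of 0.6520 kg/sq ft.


Formula: Weight = area * weight_per_sqft
Substituting: Weight = 43.6410 * 0.6520
Result: 28.4539 kg


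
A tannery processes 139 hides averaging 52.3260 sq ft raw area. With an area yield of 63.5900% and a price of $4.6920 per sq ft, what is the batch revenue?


Raw_total = N * avg_area = 139 * 52.3260 = 7273.3140 sq ft
Finished = Raw_total * yield / 100 = 7273.3140 * 63.5900 / 100 = 4625.1004 sq ft
Value = Finished * price = 4625.1004 * 4.6920 = 21700.9709 $


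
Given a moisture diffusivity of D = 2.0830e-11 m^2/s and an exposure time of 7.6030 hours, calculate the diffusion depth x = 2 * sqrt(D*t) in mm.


t = 7.6030 hr * 3600 = 27370.8000 s
D * t = 2.0830e-11 * 27370.8000 = 5.7013e-07
x = 2 * sqrt(D*t) = 2 * sqrt(5.7013e-07) = 0.00151014 m = 1.5101 mm


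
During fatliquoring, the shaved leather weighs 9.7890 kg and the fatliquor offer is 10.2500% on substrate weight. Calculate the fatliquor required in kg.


Formula: Fat = substrate * pct / 100
Substituting: Fat = 9.7890 * 10.2500 / 100
Result: 1.0034 kg


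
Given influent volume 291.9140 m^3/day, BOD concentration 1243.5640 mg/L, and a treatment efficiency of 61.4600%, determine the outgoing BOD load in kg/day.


Load_in = volume * conc / 1000 = 291.9140 * 1243.5640 / 1000 = 363.0137 kg/day
Removed = Load_in * eff / 100 = 363.0137 * 61.4600 / 100 = 223.1082 kg/day
Load_out = Load_in - Removed = 363.0137 - 223.1082 = 139.9055 kg/day


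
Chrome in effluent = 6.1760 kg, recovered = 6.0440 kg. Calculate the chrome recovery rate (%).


Formula: Recovery = recovered / input * 100
Substituting: Recovery = 6.0440 / 6.1760 * 100
Result: 97.8627 %


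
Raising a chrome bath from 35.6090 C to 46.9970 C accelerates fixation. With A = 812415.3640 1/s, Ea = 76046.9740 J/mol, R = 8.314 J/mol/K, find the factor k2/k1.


T1 = 35.6090 + 273.15 = 308.7590 K; T2 = 46.9970 + 273.15 = 320.1470 K
k1 = A * exp(-Ea/(R*T1)) = 812415.3640 * exp(-76046.9740/(8.314*308.7590)) = 1.1066e-07 1/s
k2 = A * exp(-Ea/(R*T2)) = 812415.3640 * exp(-76046.9740/(8.314*320.1470)) = 3.1742e-07 1/s
k2/k1 = 3.1742e-07 / 1.1066e-07 = 2.8685


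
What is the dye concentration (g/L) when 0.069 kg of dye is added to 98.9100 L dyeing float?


Formula: Conc = dye_mass(kg) / volume(L) * 1000
Substituting: Conc = 0.069 / 98.9100 * 1000
Result: 0.6976 g/L


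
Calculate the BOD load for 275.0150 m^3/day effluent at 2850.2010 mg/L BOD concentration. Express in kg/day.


Formula: BOD_load = volume * conc / 1000
Substituting: BOD_load = 275.0150 * 2850.2010 / 1000
Result: 783.8480 kg/day


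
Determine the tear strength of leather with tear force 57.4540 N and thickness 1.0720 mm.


Formula: Tear strength = force / thickness
Substituting: Tear strength = 57.4540 / 1.0720
Result: 53.5951 N/mm


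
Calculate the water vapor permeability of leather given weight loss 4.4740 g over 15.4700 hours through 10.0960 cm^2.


Formula: WVP = loss / (area * time)
Substituting: WVP = 4.4740 / (10.0960 * 15.4700)
Result: 0.0286455 g/(cm^2*hr)


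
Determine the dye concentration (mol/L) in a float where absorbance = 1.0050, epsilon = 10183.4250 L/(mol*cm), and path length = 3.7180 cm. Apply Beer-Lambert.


Formula: c = A / (epsilon * l)
Substituting: c = 1.0050 / (10183.4250 * 3.7180)
Result: 2.6544e-05 mol/L


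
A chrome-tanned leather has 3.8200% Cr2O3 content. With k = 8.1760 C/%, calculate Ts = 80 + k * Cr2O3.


Formula: Ts = 80 + k * Cr2O3
Substituting: Ts = 80 + 8.1760 * 3.8200
Result: 111.2323 C


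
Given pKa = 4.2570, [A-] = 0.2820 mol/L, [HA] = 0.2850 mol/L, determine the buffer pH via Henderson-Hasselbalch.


ratio = [A-] / [HA] = 0.2820 / 0.2850 = 0.9895
log10(ratio) = -0.00459575
pH = pKa + log10(ratio) = 4.2570 - 0.00459575 = 4.2524


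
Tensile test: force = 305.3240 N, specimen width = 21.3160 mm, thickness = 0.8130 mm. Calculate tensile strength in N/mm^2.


Formula: TS = force / (width * thickness)
Substituting: TS = 305.3240 / (21.3160 * 0.8130)
Result: 17.6183 N/mm^2


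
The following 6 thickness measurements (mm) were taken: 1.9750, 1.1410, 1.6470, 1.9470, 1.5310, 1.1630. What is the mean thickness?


Formula: Average = sum / n
Substituting: Average = 9.4040 / 6
Result: 1.5673 mm


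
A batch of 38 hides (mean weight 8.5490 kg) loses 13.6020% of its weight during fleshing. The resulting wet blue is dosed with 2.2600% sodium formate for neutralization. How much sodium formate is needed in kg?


Total_raw = N * avg_wt = 38 * 8.5490 = 324.8620 kg
Substrate = Total_raw * (1 - loss/100) = 324.8620 * (1 - 13.6020/100) = 280.6743 kg
Neutralizer = Substrate * pct / 100 = 280.6743 * 2.2600 / 100 = 6.3432 kg


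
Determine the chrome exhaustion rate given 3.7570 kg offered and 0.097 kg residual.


Formula: Uptake = (offered - residual) / offered * 100
Substituting: Uptake = (3.7570 - 0.097) / 3.7570 * 100
Result: 97.4182 %


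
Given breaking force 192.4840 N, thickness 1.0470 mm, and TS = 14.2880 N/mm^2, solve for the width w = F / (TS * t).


Formula: w = F / (TS * t)
Substituting: w = 192.4840 / (14.2880 * 1.0470)
Result: 12.8670 mm


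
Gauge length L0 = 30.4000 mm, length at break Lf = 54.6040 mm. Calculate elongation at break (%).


Formula: Elongation = (Lf - L0) / L0 * 100
Substituting: Elongation = (54.6040 - 30.4000) / 30.4000 * 100
Result: 79.6184 %


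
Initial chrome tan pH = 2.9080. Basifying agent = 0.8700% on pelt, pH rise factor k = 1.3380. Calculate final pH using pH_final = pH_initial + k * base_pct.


Formula: pH_final = pH_initial + k * base_pct
Substituting: pH_final = 2.9080 + 1.3380 * 0.8700
Result: 4.0721


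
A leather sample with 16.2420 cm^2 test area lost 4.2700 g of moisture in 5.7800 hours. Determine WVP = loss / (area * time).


Formula: WVP = loss / (area * time)
Substituting: WVP = 4.2700 / (16.2420 * 5.7800)
Result: 0.0454842 g/(cm^2*hr)


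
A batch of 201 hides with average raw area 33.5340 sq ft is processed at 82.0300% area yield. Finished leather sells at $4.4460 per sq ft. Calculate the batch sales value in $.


Raw_total = N * avg_area = 201 * 33.5340 = 6740.3340 sq ft
Finished = Raw_total * yield / 100 = 6740.3340 * 82.0300 / 100 = 5529.0960 sq ft
Value = Finished * price = 5529.0960 * 4.4460 = 24582.3607 $


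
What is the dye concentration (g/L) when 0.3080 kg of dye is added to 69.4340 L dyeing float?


Formula: Conc = dye_mass(kg) / volume(L) * 1000
Substituting: Conc = 0.3080 / 69.4340 * 1000
Result: 4.4359 g/L


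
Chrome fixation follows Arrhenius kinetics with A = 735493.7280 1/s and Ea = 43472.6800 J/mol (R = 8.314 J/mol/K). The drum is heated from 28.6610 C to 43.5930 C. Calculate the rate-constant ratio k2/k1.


T1 = 28.6610 + 273.15 = 301.8110 K; T2 = 43.5930 + 273.15 = 316.7430 K
k1 = A * exp(-Ea/(R*T1)) = 735493.7280 * exp(-43472.6800/(8.314*301.8110)) = 0.0220019 1/s
k2 = A * exp(-Ea/(R*T2)) = 735493.7280 * exp(-43472.6800/(8.314*316.7430)) = 0.0497926 1/s
k2/k1 = 0.0497926 / 0.0220019 = 2.2631


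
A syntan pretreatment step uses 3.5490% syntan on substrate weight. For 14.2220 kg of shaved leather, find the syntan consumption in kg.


Formula: Syntan = substrate * pct / 100
Substituting: Syntan = 14.2220 * 3.5490 / 100
Result: 0.5047 kg


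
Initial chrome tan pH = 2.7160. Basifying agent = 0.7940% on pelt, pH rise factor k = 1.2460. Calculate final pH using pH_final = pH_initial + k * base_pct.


Formula: pH_final = pH_initial + k * base_pct
Substituting: pH_final = 2.7160 + 1.2460 * 0.7940
Result: 3.7053


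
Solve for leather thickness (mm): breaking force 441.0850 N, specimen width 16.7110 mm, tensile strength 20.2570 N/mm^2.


Formula: t = F / (TS * w)
Substituting: t = 441.0850 / (20.2570 * 16.7110)
Result: 1.3030 mm


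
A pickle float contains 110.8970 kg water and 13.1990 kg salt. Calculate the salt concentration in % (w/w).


Formula: Conc = salt / (water + salt) * 100
Substituting: Conc = 13.1990 / (110.8970 + 13.1990) * 100
Result: 10.6361 %


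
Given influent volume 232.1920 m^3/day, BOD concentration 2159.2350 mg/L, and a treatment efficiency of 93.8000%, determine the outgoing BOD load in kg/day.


Load_in = volume * conc / 1000 = 232.1920 * 2159.2350 / 1000 = 501.3571 kg/day
Removed = Load_in * eff / 100 = 501.3571 * 93.8000 / 100 = 470.2730 kg/day
Load_out = Load_in - Removed = 501.3571 - 470.2730 = 31.0841 kg/day


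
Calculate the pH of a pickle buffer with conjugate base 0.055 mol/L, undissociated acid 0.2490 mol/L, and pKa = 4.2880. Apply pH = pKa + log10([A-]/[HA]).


ratio = [A-] / [HA] = 0.055 / 0.2490 = 0.2209
log10(ratio) = -0.6558
pH = pKa + log10(ratio) = 4.2880 - 0.6558 = 3.6322


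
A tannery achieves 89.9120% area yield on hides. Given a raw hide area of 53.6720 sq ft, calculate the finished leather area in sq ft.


Formula: finished = raw * yield / 100
Substituting: finished = 53.6720 * 89.9120 / 100
Result: 48.2576 sq ft


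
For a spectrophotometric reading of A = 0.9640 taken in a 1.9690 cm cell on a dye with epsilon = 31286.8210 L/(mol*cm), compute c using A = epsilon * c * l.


Formula: c = A / (epsilon * l)
Substituting: c = 0.9640 / (31286.8210 * 1.9690)
Result: 1.5648e-05 mol/L


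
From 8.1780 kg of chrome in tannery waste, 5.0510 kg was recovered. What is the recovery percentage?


Formula: Recovery = recovered / input * 100
Substituting: Recovery = 5.0510 / 8.1780 * 100
Result: 61.7633 %
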